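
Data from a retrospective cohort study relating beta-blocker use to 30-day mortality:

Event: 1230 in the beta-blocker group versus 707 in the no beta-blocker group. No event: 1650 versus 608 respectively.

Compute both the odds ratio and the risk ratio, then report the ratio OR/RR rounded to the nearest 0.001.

From the description: a = 1230, b = 1650, c = 707, d = 608.
OR = (1230·608)/(1650·707) = 747840/1166550 = 0.64107
Risk in exposed = 1230/2880 = 0.42708; risk in unexposed = 707/1315 = 0.53764; RR = 0.79436
OR/RR = 0.64107 / 0.79436 = 0.80702
The outcome is not rare, so the OR lies further from 1 than the RR.

0.807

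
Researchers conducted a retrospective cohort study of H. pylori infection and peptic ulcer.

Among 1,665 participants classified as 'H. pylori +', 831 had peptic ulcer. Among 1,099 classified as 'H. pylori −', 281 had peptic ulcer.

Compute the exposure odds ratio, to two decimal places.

2.90

From the description: a = 831, b = 834, c = 281, d = 818.
OR = (a·d)/(b·c) = (831 × 818) / (834 × 281) = 679758 / 234354 = 2.90056
The odds of peptic ulcer are about 2.90 times as high in the h. pylori + group.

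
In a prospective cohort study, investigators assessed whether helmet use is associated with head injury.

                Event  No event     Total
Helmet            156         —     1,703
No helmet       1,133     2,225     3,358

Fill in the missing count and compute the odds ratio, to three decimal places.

The missing cell is in the exposed row: 1703 − 156 = 1547.
So a = 156, b = 1547, c = 1133, d = 2225.
OR = (a·d)/(b·c) = (156 × 2225) / (1547 × 1133) = 347100 / 1752751 = 0.19803

0.198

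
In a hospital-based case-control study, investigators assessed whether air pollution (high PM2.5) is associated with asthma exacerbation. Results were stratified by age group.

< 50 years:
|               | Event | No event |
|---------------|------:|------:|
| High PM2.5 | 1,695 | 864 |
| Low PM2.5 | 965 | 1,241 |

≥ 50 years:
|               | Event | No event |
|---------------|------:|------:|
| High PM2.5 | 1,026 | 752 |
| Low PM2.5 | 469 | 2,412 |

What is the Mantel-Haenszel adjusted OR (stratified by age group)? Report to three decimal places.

OR_MH = Σ(aᵢdᵢ/nᵢ) / Σ(bᵢcᵢ/nᵢ), where nᵢ is the stratum total.
Stratum 1 (< 50 years): n = 4765; a·d/n = 1695·1241/4765 = 441.4470; b·c/n = 864·965/4765 = 174.9759
Stratum 2 (≥ 50 years): n = 4659; a·d/n = 1026·2412/4659 = 531.1681; b·c/n = 752·469/4659 = 75.7004
OR_MH = (441.4470 + 531.1681) / (174.9759 + 75.7004) = 972.6151 / 250.6762 = 3.87997

3.880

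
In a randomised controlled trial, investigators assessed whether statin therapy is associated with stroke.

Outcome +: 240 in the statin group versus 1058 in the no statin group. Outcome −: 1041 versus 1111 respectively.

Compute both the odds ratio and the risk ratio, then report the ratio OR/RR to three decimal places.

From the description: a = 240, b = 1041, c = 1058, d = 1111.
OR = (240·1111)/(1041·1058) = 266640/1101378 = 0.24210
Risk in exposed = 240/1281 = 0.18735; risk in unexposed = 1058/2169 = 0.48778; RR = 0.38409
OR/RR = 0.24210 / 0.38409 = 0.63031
The outcome is not rare, so the OR lies further from 1 than the RR.

0.630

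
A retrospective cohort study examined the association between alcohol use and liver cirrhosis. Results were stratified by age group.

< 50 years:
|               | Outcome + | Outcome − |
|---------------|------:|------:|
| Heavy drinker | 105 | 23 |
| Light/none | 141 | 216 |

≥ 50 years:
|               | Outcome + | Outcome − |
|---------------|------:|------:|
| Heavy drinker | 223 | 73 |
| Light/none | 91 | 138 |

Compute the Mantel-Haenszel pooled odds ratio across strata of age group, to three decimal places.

OR_MH = Σ(aᵢdᵢ/nᵢ) / Σ(bᵢcᵢ/nᵢ), where nᵢ is the stratum total.
Stratum 1 (< 50 years): n = 485; a·d/n = 105·216/485 = 46.7629; b·c/n = 23·141/485 = 6.6866
Stratum 2 (≥ 50 years): n = 525; a·d/n = 223·138/525 = 58.6171; b·c/n = 73·91/525 = 12.6533
OR_MH = (46.7629 + 58.6171) / (6.6866 + 12.6533) = 105.3800 / 19.3399 = 5.44883

5.449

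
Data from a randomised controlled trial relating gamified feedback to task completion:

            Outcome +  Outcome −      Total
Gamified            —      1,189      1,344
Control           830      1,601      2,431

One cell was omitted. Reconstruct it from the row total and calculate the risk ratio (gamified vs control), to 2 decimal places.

0.34

The missing cell is in the exposed row: 1344 − 1189 = 155.
So a = 155, b = 1189, c = 830, d = 1601.
RR = [a/(a+b)] / [c/(c+d)] = (155/1344) / (830/2431) = 0.11533/0.34142 = 0.33778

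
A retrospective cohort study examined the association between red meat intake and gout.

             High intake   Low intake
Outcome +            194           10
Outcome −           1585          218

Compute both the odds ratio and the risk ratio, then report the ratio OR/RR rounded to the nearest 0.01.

Reading the table with exposure as columns: a = 194 (High intake, case), b = 1585 (High intake, non-case), c = 10 (Low intake, case), d = 218.
OR = (194·218)/(1585·10) = 42292/15850 = 2.66826
Risk in exposed = 194/1779 = 0.10905; risk in unexposed = 10/228 = 0.04386; RR = 2.48634
OR/RR = 2.66826 / 2.48634 = 1.07317
The outcome is not rare, so the OR lies further from 1 than the RR.

1.07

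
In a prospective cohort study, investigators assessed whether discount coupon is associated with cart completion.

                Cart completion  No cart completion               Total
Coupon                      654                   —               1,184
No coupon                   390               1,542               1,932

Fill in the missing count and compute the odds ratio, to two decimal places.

The missing cell is in the exposed row: 1184 − 654 = 530.
So a = 654, b = 530, c = 390, d = 1542.
OR = (a·d)/(b·c) = (654 × 1542) / (530 × 390) = 1008468 / 206700 = 4.87890

4.88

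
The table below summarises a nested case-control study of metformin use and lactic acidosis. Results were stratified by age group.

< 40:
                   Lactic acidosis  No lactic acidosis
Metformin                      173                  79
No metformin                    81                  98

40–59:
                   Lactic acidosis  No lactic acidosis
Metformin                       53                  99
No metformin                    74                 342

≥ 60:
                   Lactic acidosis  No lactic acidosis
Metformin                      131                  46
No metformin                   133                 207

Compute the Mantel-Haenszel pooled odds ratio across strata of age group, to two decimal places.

3.13

OR_MH = Σ(aᵢdᵢ/nᵢ) / Σ(bᵢcᵢ/nᵢ), where nᵢ is the stratum total.
Stratum 1 (< 40): n = 431; a·d/n = 173·98/431 = 39.3364; b·c/n = 79·81/431 = 14.8469
Stratum 2 (40–59): n = 568; a·d/n = 53·342/568 = 31.9120; b·c/n = 99·74/568 = 12.8979
Stratum 3 (≥ 60): n = 517; a·d/n = 131·207/517 = 52.4507; b·c/n = 46·133/517 = 11.8337
OR_MH = (39.3364 + 31.9120 + 52.4507) / (14.8469 + 12.8979 + 11.8337) = 123.6991 / 39.5784 = 3.12542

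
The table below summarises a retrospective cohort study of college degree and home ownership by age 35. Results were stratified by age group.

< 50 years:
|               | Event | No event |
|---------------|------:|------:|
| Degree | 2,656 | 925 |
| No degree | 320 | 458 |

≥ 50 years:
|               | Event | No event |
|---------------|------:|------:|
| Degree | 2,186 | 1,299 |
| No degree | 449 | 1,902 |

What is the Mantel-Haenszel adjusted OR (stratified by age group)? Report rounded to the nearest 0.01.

5.91

OR_MH = Σ(aᵢdᵢ/nᵢ) / Σ(bᵢcᵢ/nᵢ), where nᵢ is the stratum total.
Stratum 1 (< 50 years): n = 4359; a·d/n = 2656·458/4359 = 279.0658; b·c/n = 925·320/4359 = 67.9055
Stratum 2 (≥ 50 years): n = 5836; a·d/n = 2186·1902/5836 = 712.4352; b·c/n = 1299·449/5836 = 99.9402
OR_MH = (279.0658 + 712.4352) / (67.9055 + 99.9402) = 991.5011 / 167.8457 = 5.90722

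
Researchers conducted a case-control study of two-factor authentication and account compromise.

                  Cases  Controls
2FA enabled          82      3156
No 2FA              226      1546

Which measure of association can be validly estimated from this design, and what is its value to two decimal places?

0.18

Cells: a = 82, b = 3156, c = 226, d = 1546.
This is a case-control study: participants were sampled on outcome status, so risks in the source population cannot be estimated directly — relative risk is not valid here. The odds ratio is the appropriate measure.
OR = (a·d)/(b·c) = (82 × 1546) / (3156 × 226) = 126772 / 713256 = 0.17774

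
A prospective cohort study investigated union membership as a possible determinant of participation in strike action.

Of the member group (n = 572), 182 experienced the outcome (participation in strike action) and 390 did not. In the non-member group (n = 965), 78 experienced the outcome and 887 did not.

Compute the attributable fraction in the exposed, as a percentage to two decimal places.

From the description: a = 182, b = 390, c = 78, d = 887.
Risk in exposed = 182/572 = 0.31818; risk in unexposed = 78/965 = 0.08083.
RR = 0.31818/0.08083 = 3.93648
AR% = (RR − 1)/RR × 100 = (3.93648 − 1)/3.93648 × 100 = 74.5966%

74.60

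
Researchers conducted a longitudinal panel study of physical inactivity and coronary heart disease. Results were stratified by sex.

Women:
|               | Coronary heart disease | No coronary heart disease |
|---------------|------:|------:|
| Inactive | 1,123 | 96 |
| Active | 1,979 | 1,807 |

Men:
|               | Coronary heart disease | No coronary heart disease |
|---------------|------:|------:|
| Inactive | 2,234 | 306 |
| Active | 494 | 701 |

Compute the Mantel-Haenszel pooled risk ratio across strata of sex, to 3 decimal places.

1.912

RR_MH = Σ(aᵢ·n₀ᵢ/nᵢ) / Σ(cᵢ·n₁ᵢ/nᵢ), with n₁ᵢ = aᵢ+bᵢ (exposed), n₀ᵢ = cᵢ+dᵢ (unexposed), nᵢ = n₁ᵢ+n₀ᵢ.
Stratum 1 (Women): n₁ = 1219, n₀ = 3786, n = 5005; a·n₀/n = 1123·3786/5005 = 849.4861; c·n₁/n = 1979·1219/5005 = 481.9982
Stratum 2 (Men): n₁ = 2540, n₀ = 1195, n = 3735; a·n₀/n = 2234·1195/3735 = 714.7604; c·n₁/n = 494·2540/3735 = 335.9465
RR_MH = (849.4861 + 714.7604) / (481.9982 + 335.9465) = 1564.2465 / 817.9447 = 1.91241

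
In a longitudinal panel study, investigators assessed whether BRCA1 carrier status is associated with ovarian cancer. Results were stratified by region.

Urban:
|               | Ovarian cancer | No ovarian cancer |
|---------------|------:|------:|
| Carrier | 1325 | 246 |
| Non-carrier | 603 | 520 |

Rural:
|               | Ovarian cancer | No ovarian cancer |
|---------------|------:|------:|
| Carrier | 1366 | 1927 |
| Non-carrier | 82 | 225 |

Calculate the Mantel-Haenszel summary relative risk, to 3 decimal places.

1.568

RR_MH = Σ(aᵢ·n₀ᵢ/nᵢ) / Σ(cᵢ·n₁ᵢ/nᵢ), with n₁ᵢ = aᵢ+bᵢ (exposed), n₀ᵢ = cᵢ+dᵢ (unexposed), nᵢ = n₁ᵢ+n₀ᵢ.
Stratum 1 (Urban): n₁ = 1571, n₀ = 1123, n = 2694; a·n₀/n = 1325·1123/2694 = 552.3293; c·n₁/n = 603·1571/2694 = 351.6381
Stratum 2 (Rural): n₁ = 3293, n₀ = 307, n = 3600; a·n₀/n = 1366·307/3600 = 116.4894; c·n₁/n = 82·3293/3600 = 75.0072
RR_MH = (552.3293 + 116.4894) / (351.6381 + 75.0072) = 668.8187 / 426.6453 = 1.56762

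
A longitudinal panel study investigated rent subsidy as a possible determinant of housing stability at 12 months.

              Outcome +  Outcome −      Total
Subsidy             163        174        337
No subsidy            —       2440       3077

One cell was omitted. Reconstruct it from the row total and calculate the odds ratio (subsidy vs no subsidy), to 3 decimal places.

The missing cell is in the unexposed row: 3077 − 2440 = 637.
So a = 163, b = 174, c = 637, d = 2440.
OR = (a·d)/(b·c) = (163 × 2440) / (174 × 637) = 397720 / 110838 = 3.58830

3.588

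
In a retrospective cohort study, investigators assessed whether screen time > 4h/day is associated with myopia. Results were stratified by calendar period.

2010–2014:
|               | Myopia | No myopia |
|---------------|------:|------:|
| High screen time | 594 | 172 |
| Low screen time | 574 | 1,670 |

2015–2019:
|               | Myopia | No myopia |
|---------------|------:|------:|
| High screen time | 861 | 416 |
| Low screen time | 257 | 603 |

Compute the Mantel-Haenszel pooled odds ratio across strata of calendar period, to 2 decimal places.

OR_MH = Σ(aᵢdᵢ/nᵢ) / Σ(bᵢcᵢ/nᵢ), where nᵢ is the stratum total.
Stratum 1 (2010–2014): n = 3010; a·d/n = 594·1670/3010 = 329.5615; b·c/n = 172·574/3010 = 32.8000
Stratum 2 (2015–2019): n = 2137; a·d/n = 861·603/2137 = 242.9495; b·c/n = 416·257/2137 = 50.0290
OR_MH = (329.5615 + 242.9495) / (32.8000 + 50.0290) = 572.5109 / 82.8290 = 6.91196

6.91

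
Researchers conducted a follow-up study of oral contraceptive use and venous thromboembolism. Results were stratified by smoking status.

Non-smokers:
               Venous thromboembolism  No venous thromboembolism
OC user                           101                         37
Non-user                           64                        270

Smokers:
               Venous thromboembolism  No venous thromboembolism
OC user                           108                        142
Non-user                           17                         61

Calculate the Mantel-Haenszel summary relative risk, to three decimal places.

RR_MH = Σ(aᵢ·n₀ᵢ/nᵢ) / Σ(cᵢ·n₁ᵢ/nᵢ), with n₁ᵢ = aᵢ+bᵢ (exposed), n₀ᵢ = cᵢ+dᵢ (unexposed), nᵢ = n₁ᵢ+n₀ᵢ.
Stratum 1 (Non-smokers): n₁ = 138, n₀ = 334, n = 472; a·n₀/n = 101·334/472 = 71.4703; c·n₁/n = 64·138/472 = 18.7119
Stratum 2 (Smokers): n₁ = 250, n₀ = 78, n = 328; a·n₀/n = 108·78/328 = 25.6829; c·n₁/n = 17·250/328 = 12.9573
RR_MH = (71.4703 + 25.6829) / (18.7119 + 12.9573) = 97.1533 / 31.6692 = 3.06775

3.068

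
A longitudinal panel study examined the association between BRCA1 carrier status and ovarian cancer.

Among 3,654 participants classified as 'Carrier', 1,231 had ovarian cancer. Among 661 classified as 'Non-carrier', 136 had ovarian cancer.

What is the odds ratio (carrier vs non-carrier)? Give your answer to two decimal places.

1.96

From the description: a = 1231, b = 2423, c = 136, d = 525.
OR = (a·d)/(b·c) = (1231 × 525) / (2423 × 136) = 646275 / 329528 = 1.96121
The odds of ovarian cancer are about 1.96 times as high in the carrier group.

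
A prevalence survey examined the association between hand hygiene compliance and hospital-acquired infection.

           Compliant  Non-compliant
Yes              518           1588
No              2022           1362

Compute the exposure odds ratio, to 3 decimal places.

0.220

Reading the table with exposure as columns: a = 518 (Compliant, case), b = 2022 (Compliant, non-case), c = 1588 (Non-compliant, case), d = 1362.
OR = (a·d)/(b·c) = (518 × 1362) / (2022 × 1588) = 705516 / 3210936 = 0.21972
Exposure is associated with lower odds of hospital-acquired infection (OR = 0.22 < 1).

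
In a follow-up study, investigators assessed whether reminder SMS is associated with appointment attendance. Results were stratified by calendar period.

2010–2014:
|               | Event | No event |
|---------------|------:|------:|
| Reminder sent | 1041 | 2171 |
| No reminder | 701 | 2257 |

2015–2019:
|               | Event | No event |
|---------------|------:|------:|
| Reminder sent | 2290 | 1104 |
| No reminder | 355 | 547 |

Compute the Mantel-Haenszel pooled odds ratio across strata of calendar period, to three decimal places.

OR_MH = Σ(aᵢdᵢ/nᵢ) / Σ(bᵢcᵢ/nᵢ), where nᵢ is the stratum total.
Stratum 1 (2010–2014): n = 6170; a·d/n = 1041·2257/6170 = 380.8002; b·c/n = 2171·701/6170 = 246.6566
Stratum 2 (2015–2019): n = 4296; a·d/n = 2290·547/4296 = 291.5805; b·c/n = 1104·355/4296 = 91.2291
OR_MH = (380.8002 + 291.5805) / (246.6566 + 91.2291) = 672.3807 / 337.8856 = 1.98997

1.990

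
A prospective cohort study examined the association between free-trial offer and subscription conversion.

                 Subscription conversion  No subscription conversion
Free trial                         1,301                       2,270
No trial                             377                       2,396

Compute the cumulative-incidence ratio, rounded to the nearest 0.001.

Cells: a = 1301, b = 2270, c = 377, d = 2396.
Risk in exposed = 1301/3571 = 0.36432; risk in unexposed = 377/2773 = 0.13595.
RR = 0.36432 / 0.13595 = 2.67976
The risk among the exposed is 2.68 times that among the unexposed.

2.680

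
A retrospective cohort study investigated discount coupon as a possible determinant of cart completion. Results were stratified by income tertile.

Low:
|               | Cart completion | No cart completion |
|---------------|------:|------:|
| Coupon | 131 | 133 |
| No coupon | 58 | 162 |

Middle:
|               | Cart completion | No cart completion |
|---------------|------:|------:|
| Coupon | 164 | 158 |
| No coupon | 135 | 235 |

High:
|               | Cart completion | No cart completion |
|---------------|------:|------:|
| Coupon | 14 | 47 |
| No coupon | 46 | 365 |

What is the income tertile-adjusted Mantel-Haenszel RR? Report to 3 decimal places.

RR_MH = Σ(aᵢ·n₀ᵢ/nᵢ) / Σ(cᵢ·n₁ᵢ/nᵢ), with n₁ᵢ = aᵢ+bᵢ (exposed), n₀ᵢ = cᵢ+dᵢ (unexposed), nᵢ = n₁ᵢ+n₀ᵢ.
Stratum 1 (Low): n₁ = 264, n₀ = 220, n = 484; a·n₀/n = 131·220/484 = 59.5455; c·n₁/n = 58·264/484 = 31.6364
Stratum 2 (Middle): n₁ = 322, n₀ = 370, n = 692; a·n₀/n = 164·370/692 = 87.6879; c·n₁/n = 135·322/692 = 62.8179
Stratum 3 (High): n₁ = 61, n₀ = 411, n = 472; a·n₀/n = 14·411/472 = 12.1907; c·n₁/n = 46·61/472 = 5.9449
RR_MH = (59.5455 + 87.6879 + 12.1907) / (31.6364 + 62.8179 + 5.9449) = 159.4240 / 100.3992 = 1.58790

1.588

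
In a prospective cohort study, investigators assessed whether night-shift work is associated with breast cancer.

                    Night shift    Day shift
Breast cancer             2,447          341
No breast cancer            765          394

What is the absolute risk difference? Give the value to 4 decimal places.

0.2979

Reading the table with exposure as columns: a = 2447 (Night shift, case), b = 765 (Night shift, non-case), c = 341 (Day shift, case), d = 394.
Risk in exposed = 2447/3212 = 0.761831; risk in unexposed = 341/735 = 0.463946.
Risk difference = 0.761831 − 0.463946 = 0.297885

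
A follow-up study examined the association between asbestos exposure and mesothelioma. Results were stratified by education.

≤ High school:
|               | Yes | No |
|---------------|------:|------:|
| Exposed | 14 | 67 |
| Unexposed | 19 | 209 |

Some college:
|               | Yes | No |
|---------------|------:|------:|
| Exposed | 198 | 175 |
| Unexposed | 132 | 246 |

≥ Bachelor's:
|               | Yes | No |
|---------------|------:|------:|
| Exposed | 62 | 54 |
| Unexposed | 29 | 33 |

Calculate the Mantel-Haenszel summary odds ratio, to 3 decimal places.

1.965

OR_MH = Σ(aᵢdᵢ/nᵢ) / Σ(bᵢcᵢ/nᵢ), where nᵢ is the stratum total.
Stratum 1 (≤ High school): n = 309; a·d/n = 14·209/309 = 9.4693; b·c/n = 67·19/309 = 4.1197
Stratum 2 (Some college): n = 751; a·d/n = 198·246/751 = 64.8575; b·c/n = 175·132/751 = 30.7590
Stratum 3 (≥ Bachelor's): n = 178; a·d/n = 62·33/178 = 11.4944; b·c/n = 54·29/178 = 8.7978
OR_MH = (9.4693 + 64.8575 + 11.4944) / (4.1197 + 30.7590 + 8.7978) = 85.8212 / 43.6765 = 1.96493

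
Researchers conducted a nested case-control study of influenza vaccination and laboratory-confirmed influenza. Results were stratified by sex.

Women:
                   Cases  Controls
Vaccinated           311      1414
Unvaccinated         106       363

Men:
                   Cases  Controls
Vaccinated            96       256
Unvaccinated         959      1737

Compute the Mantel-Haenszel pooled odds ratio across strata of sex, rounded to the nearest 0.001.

0.713

OR_MH = Σ(aᵢdᵢ/nᵢ) / Σ(bᵢcᵢ/nᵢ), where nᵢ is the stratum total.
Stratum 1 (Women): n = 2194; a·d/n = 311·363/2194 = 51.4553; b·c/n = 1414·106/2194 = 68.3154
Stratum 2 (Men): n = 3048; a·d/n = 96·1737/3048 = 54.7087; b·c/n = 256·959/3048 = 80.5459
OR_MH = (51.4553 + 54.7087) / (68.3154 + 80.5459) = 106.1640 / 148.8613 = 0.71317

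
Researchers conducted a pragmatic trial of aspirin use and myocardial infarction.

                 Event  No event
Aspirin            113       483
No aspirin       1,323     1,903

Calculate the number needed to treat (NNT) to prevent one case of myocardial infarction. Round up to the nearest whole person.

5

Risk in treated group = 113/596 = 0.18960; risk in control = 1323/3226 = 0.41011.
Absolute risk reduction = 0.41011 − 0.18960 = 0.22051
NNT = 1 / ARR = 1 / 0.22051 = 4.535 → round up → 5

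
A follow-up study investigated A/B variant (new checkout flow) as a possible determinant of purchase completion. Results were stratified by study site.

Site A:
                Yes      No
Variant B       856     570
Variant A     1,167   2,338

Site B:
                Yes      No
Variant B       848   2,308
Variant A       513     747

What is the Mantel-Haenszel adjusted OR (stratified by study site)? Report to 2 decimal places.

OR_MH = Σ(aᵢdᵢ/nᵢ) / Σ(bᵢcᵢ/nᵢ), where nᵢ is the stratum total.
Stratum 1 (Site A): n = 4931; a·d/n = 856·2338/4931 = 405.8666; b·c/n = 570·1167/4931 = 134.8996
Stratum 2 (Site B): n = 4416; a·d/n = 848·747/4416 = 143.4457; b·c/n = 2308·513/4416 = 268.1168
OR_MH = (405.8666 + 143.4457) / (134.8996 + 268.1168) = 549.3122 / 403.0165 = 1.36300

1.36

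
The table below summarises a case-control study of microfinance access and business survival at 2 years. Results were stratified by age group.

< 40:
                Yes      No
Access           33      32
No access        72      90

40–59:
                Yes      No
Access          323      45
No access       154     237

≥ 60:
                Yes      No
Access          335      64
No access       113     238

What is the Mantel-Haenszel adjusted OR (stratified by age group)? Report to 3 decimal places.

OR_MH = Σ(aᵢdᵢ/nᵢ) / Σ(bᵢcᵢ/nᵢ), where nᵢ is the stratum total.
Stratum 1 (< 40): n = 227; a·d/n = 33·90/227 = 13.0837; b·c/n = 32·72/227 = 10.1498
Stratum 2 (40–59): n = 759; a·d/n = 323·237/759 = 100.8577; b·c/n = 45·154/759 = 9.1304
Stratum 3 (≥ 60): n = 750; a·d/n = 335·238/750 = 106.3067; b·c/n = 64·113/750 = 9.6427
OR_MH = (13.0837 + 100.8577 + 106.3067) / (10.1498 + 9.1304 + 9.6427) = 220.2481 / 28.9229 = 7.61501

7.615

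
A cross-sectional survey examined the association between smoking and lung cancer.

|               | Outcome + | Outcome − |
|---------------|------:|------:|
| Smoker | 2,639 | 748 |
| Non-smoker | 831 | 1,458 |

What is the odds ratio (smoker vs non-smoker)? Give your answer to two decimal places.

6.19

Cells: a = 2639, b = 748, c = 831, d = 1458.
OR = (a·d)/(b·c) = (2639 × 1458) / (748 × 831) = 3847662 / 621588 = 6.19005
The odds of lung cancer are about 6.19 times as high in the smoker group.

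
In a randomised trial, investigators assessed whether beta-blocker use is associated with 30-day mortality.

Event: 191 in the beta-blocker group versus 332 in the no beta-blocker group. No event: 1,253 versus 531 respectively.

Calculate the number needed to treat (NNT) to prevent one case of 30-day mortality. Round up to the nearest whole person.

Risk in treated group = 191/1444 = 0.13227; risk in control = 332/863 = 0.38470.
Absolute risk reduction = 0.38470 − 0.13227 = 0.25243
NNT = 1 / ARR = 1 / 0.25243 = 3.961 → round up → 4

4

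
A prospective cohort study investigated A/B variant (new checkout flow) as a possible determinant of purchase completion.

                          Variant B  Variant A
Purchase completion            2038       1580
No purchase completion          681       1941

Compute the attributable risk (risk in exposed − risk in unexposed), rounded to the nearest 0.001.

Reading the table with exposure as columns: a = 2038 (Variant B, case), b = 681 (Variant B, non-case), c = 1580 (Variant A, case), d = 1941.
Risk in exposed = 2038/2719 = 0.749540; risk in unexposed = 1580/3521 = 0.448736.
Risk difference = 0.749540 − 0.448736 = 0.300804

0.301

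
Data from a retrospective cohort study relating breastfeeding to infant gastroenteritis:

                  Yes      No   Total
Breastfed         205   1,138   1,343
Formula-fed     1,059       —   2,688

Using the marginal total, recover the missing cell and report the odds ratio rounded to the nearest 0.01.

0.28

The missing cell is in the unexposed row: 2688 − 1059 = 1629.
So a = 205, b = 1138, c = 1059, d = 1629.
OR = (a·d)/(b·c) = (205 × 1629) / (1138 × 1059) = 333945 / 1205142 = 0.27710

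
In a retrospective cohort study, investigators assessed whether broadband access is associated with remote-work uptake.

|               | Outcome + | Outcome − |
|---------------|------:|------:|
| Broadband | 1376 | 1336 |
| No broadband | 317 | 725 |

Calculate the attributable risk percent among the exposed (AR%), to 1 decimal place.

40.0

Cells: a = 1376, b = 1336, c = 317, d = 725.
Risk in exposed = 1376/2712 = 0.50737; risk in unexposed = 317/1042 = 0.30422.
RR = 0.50737/0.30422 = 1.66777
AR% = (RR − 1)/RR × 100 = (1.66777 − 1)/1.66777 × 100 = 40.0398%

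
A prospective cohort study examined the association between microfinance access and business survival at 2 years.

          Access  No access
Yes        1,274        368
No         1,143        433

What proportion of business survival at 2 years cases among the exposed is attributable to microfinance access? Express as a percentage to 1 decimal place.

12.8

Reading the table with exposure as columns: a = 1274 (Access, case), b = 1143 (Access, non-case), c = 368 (No access, case), d = 433.
Risk in exposed = 1274/2417 = 0.52710; risk in unexposed = 368/801 = 0.45943.
RR = 0.52710/0.45943 = 1.14730
AR% = (RR − 1)/RR × 100 = (1.14730 − 1)/1.14730 × 100 = 12.8389%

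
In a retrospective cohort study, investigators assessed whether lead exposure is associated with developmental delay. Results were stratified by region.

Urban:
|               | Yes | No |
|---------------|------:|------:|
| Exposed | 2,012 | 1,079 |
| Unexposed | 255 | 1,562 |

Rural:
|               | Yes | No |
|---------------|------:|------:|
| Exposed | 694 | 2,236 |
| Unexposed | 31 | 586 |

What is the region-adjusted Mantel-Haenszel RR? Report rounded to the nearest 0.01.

RR_MH = Σ(aᵢ·n₀ᵢ/nᵢ) / Σ(cᵢ·n₁ᵢ/nᵢ), with n₁ᵢ = aᵢ+bᵢ (exposed), n₀ᵢ = cᵢ+dᵢ (unexposed), nᵢ = n₁ᵢ+n₀ᵢ.
Stratum 1 (Urban): n₁ = 3091, n₀ = 1817, n = 4908; a·n₀/n = 2012·1817/4908 = 744.8663; c·n₁/n = 255·3091/4908 = 160.5960
Stratum 2 (Rural): n₁ = 2930, n₀ = 617, n = 3547; a·n₀/n = 694·617/3547 = 120.7212; c·n₁/n = 31·2930/3547 = 25.6076
RR_MH = (744.8663 + 120.7212) / (160.5960 + 25.6076) = 865.5875 / 186.2035 = 4.64861

4.65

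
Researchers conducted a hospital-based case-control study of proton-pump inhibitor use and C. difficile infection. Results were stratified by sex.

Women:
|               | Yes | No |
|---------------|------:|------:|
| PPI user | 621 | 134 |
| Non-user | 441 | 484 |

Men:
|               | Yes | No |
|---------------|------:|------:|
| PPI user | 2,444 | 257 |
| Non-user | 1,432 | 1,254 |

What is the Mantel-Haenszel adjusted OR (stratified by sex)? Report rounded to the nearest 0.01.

7.23

OR_MH = Σ(aᵢdᵢ/nᵢ) / Σ(bᵢcᵢ/nᵢ), where nᵢ is the stratum total.
Stratum 1 (Women): n = 1680; a·d/n = 621·484/1680 = 178.9071; b·c/n = 134·441/1680 = 35.1750
Stratum 2 (Men): n = 5387; a·d/n = 2444·1254/5387 = 568.9207; b·c/n = 257·1432/5387 = 68.3171
OR_MH = (178.9071 + 568.9207) / (35.1750 + 68.3171) = 747.8279 / 103.4921 = 7.22594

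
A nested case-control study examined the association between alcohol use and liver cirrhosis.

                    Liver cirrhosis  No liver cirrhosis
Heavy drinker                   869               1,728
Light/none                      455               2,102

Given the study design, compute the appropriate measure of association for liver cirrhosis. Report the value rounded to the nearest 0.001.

Cells: a = 869, b = 1728, c = 455, d = 2102.
This is a nested case-control study: participants were sampled on outcome status, so risks in the source population cannot be estimated directly — relative risk is not valid here. The odds ratio is the appropriate measure.
OR = (a·d)/(b·c) = (869 × 2102) / (1728 × 455) = 1826638 / 786240 = 2.32326

2.323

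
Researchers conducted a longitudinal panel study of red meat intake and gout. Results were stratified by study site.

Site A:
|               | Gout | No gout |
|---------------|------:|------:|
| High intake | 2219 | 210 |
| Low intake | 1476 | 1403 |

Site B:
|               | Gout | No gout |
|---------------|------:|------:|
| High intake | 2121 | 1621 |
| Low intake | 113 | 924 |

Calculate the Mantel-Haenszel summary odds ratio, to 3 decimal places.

OR_MH = Σ(aᵢdᵢ/nᵢ) / Σ(bᵢcᵢ/nᵢ), where nᵢ is the stratum total.
Stratum 1 (Site A): n = 5308; a·d/n = 2219·1403/5308 = 586.5217; b·c/n = 210·1476/5308 = 58.3949
Stratum 2 (Site B): n = 4779; a·d/n = 2121·924/4779 = 410.0866; b·c/n = 1621·113/4779 = 38.3287
OR_MH = (586.5217 + 410.0866) / (58.3949 + 38.3287) = 996.6083 / 96.7236 = 10.30367

10.304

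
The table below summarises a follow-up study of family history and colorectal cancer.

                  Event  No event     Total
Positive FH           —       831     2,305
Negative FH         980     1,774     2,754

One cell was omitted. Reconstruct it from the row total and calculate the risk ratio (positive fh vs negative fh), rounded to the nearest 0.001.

The missing cell is in the exposed row: 2305 − 831 = 1474.
So a = 1474, b = 831, c = 980, d = 1774.
RR = [a/(a+b)] / [c/(c+d)] = (1474/2305) / (980/2754) = 0.63948/0.35585 = 1.79707

1.797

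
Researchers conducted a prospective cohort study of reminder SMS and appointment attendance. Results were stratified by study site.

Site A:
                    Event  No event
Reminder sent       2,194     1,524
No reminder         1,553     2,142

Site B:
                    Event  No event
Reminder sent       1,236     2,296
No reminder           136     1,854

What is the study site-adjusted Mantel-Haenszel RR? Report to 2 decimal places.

RR_MH = Σ(aᵢ·n₀ᵢ/nᵢ) / Σ(cᵢ·n₁ᵢ/nᵢ), with n₁ᵢ = aᵢ+bᵢ (exposed), n₀ᵢ = cᵢ+dᵢ (unexposed), nᵢ = n₁ᵢ+n₀ᵢ.
Stratum 1 (Site A): n₁ = 3718, n₀ = 3695, n = 7413; a·n₀/n = 2194·3695/7413 = 1093.5964; c·n₁/n = 1553·3718/7413 = 778.9092
Stratum 2 (Site B): n₁ = 3532, n₀ = 1990, n = 5522; a·n₀/n = 1236·1990/5522 = 445.4256; c·n₁/n = 136·3532/5522 = 86.9888
RR_MH = (1093.5964 + 445.4256) / (778.9092 + 86.9888) = 1539.0220 / 865.8980 = 1.77737

1.78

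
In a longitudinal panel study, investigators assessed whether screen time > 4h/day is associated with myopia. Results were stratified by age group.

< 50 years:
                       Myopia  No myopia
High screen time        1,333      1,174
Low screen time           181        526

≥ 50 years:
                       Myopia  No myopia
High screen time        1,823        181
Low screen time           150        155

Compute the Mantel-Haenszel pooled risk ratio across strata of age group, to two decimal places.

1.97

RR_MH = Σ(aᵢ·n₀ᵢ/nᵢ) / Σ(cᵢ·n₁ᵢ/nᵢ), with n₁ᵢ = aᵢ+bᵢ (exposed), n₀ᵢ = cᵢ+dᵢ (unexposed), nᵢ = n₁ᵢ+n₀ᵢ.
Stratum 1 (< 50 years): n₁ = 2507, n₀ = 707, n = 3214; a·n₀/n = 1333·707/3214 = 293.2268; c·n₁/n = 181·2507/3214 = 141.1845
Stratum 2 (≥ 50 years): n₁ = 2004, n₀ = 305, n = 2309; a·n₀/n = 1823·305/2309 = 240.8034; c·n₁/n = 150·2004/2309 = 130.1862
RR_MH = (293.2268 + 240.8034) / (141.1845 + 130.1862) = 534.0302 / 271.3707 = 1.96790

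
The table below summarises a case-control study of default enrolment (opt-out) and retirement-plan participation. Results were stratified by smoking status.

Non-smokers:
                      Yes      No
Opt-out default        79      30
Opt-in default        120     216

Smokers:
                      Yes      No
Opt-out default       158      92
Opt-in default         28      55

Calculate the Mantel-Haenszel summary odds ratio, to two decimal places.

OR_MH = Σ(aᵢdᵢ/nᵢ) / Σ(bᵢcᵢ/nᵢ), where nᵢ is the stratum total.
Stratum 1 (Non-smokers): n = 445; a·d/n = 79·216/445 = 38.3461; b·c/n = 30·120/445 = 8.0899
Stratum 2 (Smokers): n = 333; a·d/n = 158·55/333 = 26.0961; b·c/n = 92·28/333 = 7.7357
OR_MH = (38.3461 + 26.0961) / (8.0899 + 7.7357) = 64.4422 / 15.8256 = 4.07201

4.07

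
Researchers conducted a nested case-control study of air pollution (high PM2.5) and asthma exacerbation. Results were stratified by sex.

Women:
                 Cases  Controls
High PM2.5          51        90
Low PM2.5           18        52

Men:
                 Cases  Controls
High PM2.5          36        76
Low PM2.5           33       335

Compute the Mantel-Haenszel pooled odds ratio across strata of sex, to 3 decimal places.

2.921

OR_MH = Σ(aᵢdᵢ/nᵢ) / Σ(bᵢcᵢ/nᵢ), where nᵢ is the stratum total.
Stratum 1 (Women): n = 211; a·d/n = 51·52/211 = 12.5687; b·c/n = 90·18/211 = 7.6777
Stratum 2 (Men): n = 480; a·d/n = 36·335/480 = 25.1250; b·c/n = 76·33/480 = 5.2250
OR_MH = (12.5687 + 25.1250) / (7.6777 + 5.2250) = 37.6937 / 12.9027 = 2.92138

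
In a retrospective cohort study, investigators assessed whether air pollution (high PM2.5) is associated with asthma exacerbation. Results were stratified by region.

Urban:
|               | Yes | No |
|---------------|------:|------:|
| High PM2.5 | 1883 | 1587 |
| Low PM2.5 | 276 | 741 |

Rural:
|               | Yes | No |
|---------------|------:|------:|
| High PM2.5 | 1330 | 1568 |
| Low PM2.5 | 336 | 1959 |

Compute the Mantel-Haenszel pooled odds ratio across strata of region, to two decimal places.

OR_MH = Σ(aᵢdᵢ/nᵢ) / Σ(bᵢcᵢ/nᵢ), where nᵢ is the stratum total.
Stratum 1 (Urban): n = 4487; a·d/n = 1883·741/4487 = 310.9657; b·c/n = 1587·276/4487 = 97.6180
Stratum 2 (Rural): n = 5193; a·d/n = 1330·1959/5193 = 501.7273; b·c/n = 1568·336/5193 = 101.4535
OR_MH = (310.9657 + 501.7273) / (97.6180 + 101.4535) = 812.6930 / 199.0715 = 4.08242

4.08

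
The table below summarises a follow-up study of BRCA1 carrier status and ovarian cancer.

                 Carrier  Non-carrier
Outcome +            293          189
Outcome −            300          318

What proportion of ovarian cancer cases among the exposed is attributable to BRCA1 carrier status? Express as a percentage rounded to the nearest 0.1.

Reading the table with exposure as columns: a = 293 (Carrier, case), b = 300 (Carrier, non-case), c = 189 (Non-carrier, case), d = 318.
Risk in exposed = 293/593 = 0.49410; risk in unexposed = 189/507 = 0.37278.
RR = 0.49410/0.37278 = 1.32544
AR% = (RR − 1)/RR × 100 = (1.32544 − 1)/1.32544 × 100 = 24.5532%

24.6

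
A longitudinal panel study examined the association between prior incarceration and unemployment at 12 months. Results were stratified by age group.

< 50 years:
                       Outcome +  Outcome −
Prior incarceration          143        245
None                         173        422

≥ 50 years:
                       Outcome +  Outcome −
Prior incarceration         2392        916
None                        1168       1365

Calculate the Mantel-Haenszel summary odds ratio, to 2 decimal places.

OR_MH = Σ(aᵢdᵢ/nᵢ) / Σ(bᵢcᵢ/nᵢ), where nᵢ is the stratum total.
Stratum 1 (< 50 years): n = 983; a·d/n = 143·422/983 = 61.3896; b·c/n = 245·173/983 = 43.1180
Stratum 2 (≥ 50 years): n = 5841; a·d/n = 2392·1365/5841 = 558.9933; b·c/n = 916·1168/5841 = 183.1686
OR_MH = (61.3896 + 558.9933) / (43.1180 + 183.1686) = 620.3829 / 226.2866 = 2.74158

2.74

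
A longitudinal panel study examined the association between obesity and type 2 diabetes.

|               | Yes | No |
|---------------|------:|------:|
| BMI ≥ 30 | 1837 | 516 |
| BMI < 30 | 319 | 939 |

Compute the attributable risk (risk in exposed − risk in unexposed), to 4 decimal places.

Cells: a = 1837, b = 516, c = 319, d = 939.
Risk in exposed = 1837/2353 = 0.780705; risk in unexposed = 319/1258 = 0.253577.
Risk difference = 0.780705 − 0.253577 = 0.527128

0.5271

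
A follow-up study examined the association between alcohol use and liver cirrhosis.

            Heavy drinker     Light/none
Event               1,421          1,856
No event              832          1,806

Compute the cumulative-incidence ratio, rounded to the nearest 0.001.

1.244

Reading the table with exposure as columns: a = 1421 (Heavy drinker, case), b = 832 (Heavy drinker, non-case), c = 1856 (Light/none, case), d = 1806.
Risk in exposed = 1421/2253 = 0.63071; risk in unexposed = 1856/3662 = 0.50683.
RR = 0.63071 / 0.50683 = 1.24444
The risk among the exposed is 1.24 times that among the unexposed.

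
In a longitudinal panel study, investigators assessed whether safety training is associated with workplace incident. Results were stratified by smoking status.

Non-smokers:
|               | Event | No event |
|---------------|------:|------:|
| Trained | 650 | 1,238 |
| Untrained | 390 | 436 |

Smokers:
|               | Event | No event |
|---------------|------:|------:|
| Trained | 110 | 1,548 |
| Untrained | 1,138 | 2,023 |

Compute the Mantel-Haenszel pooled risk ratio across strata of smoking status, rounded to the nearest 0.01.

0.41

RR_MH = Σ(aᵢ·n₀ᵢ/nᵢ) / Σ(cᵢ·n₁ᵢ/nᵢ), with n₁ᵢ = aᵢ+bᵢ (exposed), n₀ᵢ = cᵢ+dᵢ (unexposed), nᵢ = n₁ᵢ+n₀ᵢ.
Stratum 1 (Non-smokers): n₁ = 1888, n₀ = 826, n = 2714; a·n₀/n = 650·826/2714 = 197.8261; c·n₁/n = 390·1888/2714 = 271.3043
Stratum 2 (Smokers): n₁ = 1658, n₀ = 3161, n = 4819; a·n₀/n = 110·3161/4819 = 72.1540; c·n₁/n = 1138·1658/4819 = 391.5343
RR_MH = (197.8261 + 72.1540) / (271.3043 + 391.5343) = 269.9801 / 662.8387 = 0.40731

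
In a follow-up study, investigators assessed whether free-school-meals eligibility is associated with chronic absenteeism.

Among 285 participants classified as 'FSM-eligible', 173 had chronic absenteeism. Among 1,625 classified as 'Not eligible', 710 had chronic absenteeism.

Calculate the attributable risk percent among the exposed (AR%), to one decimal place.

From the description: a = 173, b = 112, c = 710, d = 915.
Risk in exposed = 173/285 = 0.60702; risk in unexposed = 710/1625 = 0.43692.
RR = 0.60702/0.43692 = 1.38930
AR% = (RR − 1)/RR × 100 = (1.38930 − 1)/1.38930 × 100 = 28.0213%

28.0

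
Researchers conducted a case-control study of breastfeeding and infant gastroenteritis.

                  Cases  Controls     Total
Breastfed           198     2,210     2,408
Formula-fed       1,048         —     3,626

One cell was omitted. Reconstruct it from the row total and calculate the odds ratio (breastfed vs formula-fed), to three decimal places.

The missing cell is in the unexposed row: 3626 − 1048 = 2578.
So a = 198, b = 2210, c = 1048, d = 2578.
OR = (a·d)/(b·c) = (198 × 2578) / (2210 × 1048) = 510444 / 2316080 = 0.22039

0.220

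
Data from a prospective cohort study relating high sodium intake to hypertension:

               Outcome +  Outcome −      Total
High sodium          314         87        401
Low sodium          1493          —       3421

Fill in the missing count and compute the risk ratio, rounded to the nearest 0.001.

The missing cell is in the unexposed row: 3421 − 1493 = 1928.
So a = 314, b = 87, c = 1493, d = 1928.
RR = [a/(a+b)] / [c/(c+d)] = (314/401) / (1493/3421) = 0.78304/0.43642 = 1.79423

1.794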